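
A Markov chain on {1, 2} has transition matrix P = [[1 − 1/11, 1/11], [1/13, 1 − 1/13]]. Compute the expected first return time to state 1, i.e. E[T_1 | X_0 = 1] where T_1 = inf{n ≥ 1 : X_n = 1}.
E[T_1 | X_0 = 1] = 1/π_1 = 24/11

For an irreducible recurrent Markov chain with stationary distribution π, E[T_i | X_0 = i] = 1/π_i (Kac's formula). Here π_1 = (1/13)/(1/11 + 1/13) = (1/13)/(24/143) = 11/24, so E[T_1 | X_0 = 1] = 1/π_1 = (1/11 + 1/13)/(1/13) = (24/143)/(1/13) = 24/11.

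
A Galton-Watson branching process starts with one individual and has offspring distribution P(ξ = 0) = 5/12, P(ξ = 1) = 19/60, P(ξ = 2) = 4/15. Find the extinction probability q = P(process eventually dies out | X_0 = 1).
q = 1

Mean offspring μ = 0·5/12 + 1·19/60 + 2·4/15 = 17/20 ≤ 1. For μ ≤ 1 with offspring not concentrated at 1, the Galton-Watson process goes extinct almost surely, so q = 1.
(Algebraic check: The pgf is f(s) = 5/12 + 19/60·s + 4/15·s². The extinction probability q is the smallest fixed point of f in [0, 1]. Setting s = f(s):
  4/15·s² + (19/60 − 1)·s + 5/12 = 0
  4/15·s² − (5/12 + 4/15)·s + 5/12 = 0
which factors as (s − 1)·(4/15·s − 5/12) = 0, giving roots s = 1 and s = (5/12)/(4/15) = 25/16. Since 25/16 ≥ 1, the smallest root in [0, 1] is s = 1.)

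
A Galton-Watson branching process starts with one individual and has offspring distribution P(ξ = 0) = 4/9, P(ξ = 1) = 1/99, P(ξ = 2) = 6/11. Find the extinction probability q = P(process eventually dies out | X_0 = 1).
q = 22/27

The pgf is f(s) = 4/9 + 1/99·s + 6/11·s². The extinction probability q is the smallest fixed point of f in [0, 1]. Setting s = f(s):
  6/11·s² + (1/99 − 1)·s + 4/9 = 0
  6/11·s² − (4/9 + 6/11)·s + 4/9 = 0
which factors as (s − 1)·(6/11·s − 4/9) = 0, giving roots s = 1 and s = (4/9)/(6/11) = 22/27.
Mean offspring μ = 1/99 + 2·6/11 = 109/99 > 1 (supercritical), so q < 1. The extinction probability is the smaller root: q = (4/9)/(6/11) = 22/27.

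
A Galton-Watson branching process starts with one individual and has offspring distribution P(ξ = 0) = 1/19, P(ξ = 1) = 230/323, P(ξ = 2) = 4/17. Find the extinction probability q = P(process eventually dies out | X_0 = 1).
q = 17/76

The pgf is f(s) = 1/19 + 230/323·s + 4/17·s². The extinction probability q is the smallest fixed point of f in [0, 1]. Setting s = f(s):
  4/17·s² + (230/323 − 1)·s + 1/19 = 0
  4/17·s² − (1/19 + 4/17)·s + 1/19 = 0
which factors as (s − 1)·(4/17·s − 1/19) = 0, giving roots s = 1 and s = (1/19)/(4/17) = 17/76.
Mean offspring μ = 230/323 + 2·4/17 = 382/323 > 1 (supercritical), so q < 1. The extinction probability is the smaller root: q = (1/19)/(4/17) = 17/76.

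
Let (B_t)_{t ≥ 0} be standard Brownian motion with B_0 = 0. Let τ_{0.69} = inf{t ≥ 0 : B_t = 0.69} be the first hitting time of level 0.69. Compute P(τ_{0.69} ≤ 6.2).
P(τ_{0.69} ≤ 6.2) = 2(1 − Φ(0.69/√6.2)) = 2(1 − Φ(0.2771)) ≈ 0.7817

By the reflection principle for standard BM, P(τ_b ≤ t) = 2 · P(B_t ≥ b). Since B_t ~ N(0, t), P(B_t ≥ 0.69) = 1 − Φ(0.69/√t) = 1 − Φ(0.69/√6.2) = 1 − Φ(0.2771) ≈ 0.39085. Doubling: P(τ_{0.69} ≤ 6.2) ≈ 2 · 0.39085 = 0.78170 ≈ 0.7817.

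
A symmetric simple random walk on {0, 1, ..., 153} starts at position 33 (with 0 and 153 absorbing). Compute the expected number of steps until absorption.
E[τ | X_0 = 33] = 3960

Let v_k = E[τ | X_0 = k]. Boundary: v_0 = v_153 = 0. Recurrence: v_k = 1 + (v_{k-1} + v_{k+1})/2 for 1 ≤ k ≤ 152. The particular solution to v_k − (v_{k-1} + v_{k+1})/2 = 1 is v_k = −k^2. Adding homogeneous solution A + B k and matching boundaries gives v_k = k (153 − k). Substituting k = 33: v_33 = 33 · 120 = 3960.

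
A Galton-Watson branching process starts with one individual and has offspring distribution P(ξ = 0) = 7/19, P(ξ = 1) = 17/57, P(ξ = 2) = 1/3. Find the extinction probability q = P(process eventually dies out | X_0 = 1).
q = 1

Mean offspring μ = 0·7/19 + 1·17/57 + 2·1/3 = 55/57 ≤ 1. For μ ≤ 1 with offspring not concentrated at 1, the Galton-Watson process goes extinct almost surely, so q = 1.
(Algebraic check: The pgf is f(s) = 7/19 + 17/57·s + 1/3·s². The extinction probability q is the smallest fixed point of f in [0, 1]. Setting s = f(s):
  1/3·s² + (17/57 − 1)·s + 7/19 = 0
  1/3·s² − (7/19 + 1/3)·s + 7/19 = 0
which factors as (s − 1)·(1/3·s − 7/19) = 0, giving roots s = 1 and s = (7/19)/(1/3) = 21/19. Since 21/19 ≥ 1, the smallest root in [0, 1] is s = 1.)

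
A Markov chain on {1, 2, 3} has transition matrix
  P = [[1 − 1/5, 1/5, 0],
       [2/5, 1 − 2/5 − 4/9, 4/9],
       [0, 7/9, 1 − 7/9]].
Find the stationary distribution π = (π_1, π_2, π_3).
π = (14/25, 7/25, 4/25)

This is a birth-death chain on three states, which satisfies detailed balance: π_1 · P_{12} = π_2 · P_{21} and π_2 · P_{23} = π_3 · P_{32}.
From π_1 · 1/5 = π_2 · 2/5: π_2/π_1 = (1/5)/(2/5) = 1/2.
From π_2 · 4/9 = π_3 · 7/9: π_3/π_2 = (4/9)/(7/9) = 4/7.
Take π_1 proportional to 1; then unnormalized π = (1, 1/2, 2/7). Normalize by dividing by the sum 25/14:
  π = (14/25, 7/25, 4/25).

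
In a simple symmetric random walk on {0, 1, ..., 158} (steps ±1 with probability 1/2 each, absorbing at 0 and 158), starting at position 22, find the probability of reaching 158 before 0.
P(hit 158 before 0) = 22/158 = 11/79

Let u_k = P(hit 158 before 0 | start at k). Then u_0 = 0, u_158 = 1, and u_k = u_{k-1}/2 + u_{k+1}/2 for 1 ≤ k ≤ 157. This harmonic recurrence is solved by u_k = k/158, giving u_22 = 22/158 = 11/79.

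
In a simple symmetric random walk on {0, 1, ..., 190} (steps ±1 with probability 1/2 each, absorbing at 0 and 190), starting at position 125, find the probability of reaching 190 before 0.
P(hit 190 before 0) = 125/190 = 25/38

Let u_k = P(hit 190 before 0 | start at k). Then u_0 = 0, u_190 = 1, and u_k = u_{k-1}/2 + u_{k+1}/2 for 1 ≤ k ≤ 189. This harmonic recurrence is solved by u_k = k/190, giving u_125 = 125/190 = 25/38.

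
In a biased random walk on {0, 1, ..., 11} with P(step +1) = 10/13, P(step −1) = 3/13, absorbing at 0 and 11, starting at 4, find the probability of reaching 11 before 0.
P(hit 11 before 0) = (1 − (3/10)^4) / (1 − (3/10)^11) = 14170000000/14285688979

Let u_k denote P(reach 11 before 0 | start at k). Boundary: u_0 = 0, u_11 = 1. Recurrence: u_k = 10/13·u_{k+1} + 3/13·u_{k-1} for 1 ≤ k ≤ 10. Try u_k = A + B·r^k with r = q/p = (3/13)/(10/13) = 3/10. Substitution satisfies the recurrence; boundary conditions give:
  u_k = (1 − r^k) / (1 − r^N) = (1 − (3/10)^4) / (1 − (3/10)^11) = 14170000000/14285688979.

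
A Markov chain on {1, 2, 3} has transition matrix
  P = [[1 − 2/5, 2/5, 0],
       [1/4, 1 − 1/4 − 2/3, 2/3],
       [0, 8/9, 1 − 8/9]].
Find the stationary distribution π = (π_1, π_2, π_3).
π = (5/19, 8/19, 6/19)

This is a birth-death chain on three states, which satisfies detailed balance: π_1 · P_{12} = π_2 · P_{21} and π_2 · P_{23} = π_3 · P_{32}.
From π_1 · 2/5 = π_2 · 1/4: π_2/π_1 = (2/5)/(1/4) = 8/5.
From π_2 · 2/3 = π_3 · 8/9: π_3/π_2 = (2/3)/(8/9) = 3/4.
Take π_1 proportional to 1; then unnormalized π = (1, 8/5, 6/5). Normalize by dividing by the sum 19/5:
  π = (5/19, 8/19, 6/19).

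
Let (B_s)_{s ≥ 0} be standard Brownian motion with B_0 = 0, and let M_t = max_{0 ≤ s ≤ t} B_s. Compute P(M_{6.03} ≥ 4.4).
P(M_{6.03} ≥ 4.4) = 2·P(B_{6.03} ≥ 4.4) = 2(1 − Φ(4.4/√6.03)) ≈ 0.0732

By the reflection principle for Brownian motion, P(M_t ≥ a) = 2 · P(B_t ≥ a) for a ≥ 0. Since B_t ~ N(0, t), P(B_t ≥ 4.4) = 1 − Φ(4.4/√t) = 1 − Φ(4.4/√6.03) = 1 − Φ(1.7918). So
  P(M_{6.03} ≥ 4.4) = 2(1 − Φ(1.7918)) ≈ 0.0732.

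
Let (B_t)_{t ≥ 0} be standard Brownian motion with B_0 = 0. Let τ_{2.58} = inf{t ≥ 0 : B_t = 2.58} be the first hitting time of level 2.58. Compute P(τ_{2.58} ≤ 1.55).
P(τ_{2.58} ≤ 1.55) = 2(1 − Φ(2.58/√1.55)) = 2(1 − Φ(2.0723)) ≈ 0.0382

By the reflection principle for standard BM, P(τ_b ≤ t) = 2 · P(B_t ≥ b). Since B_t ~ N(0, t), P(B_t ≥ 2.58) = 1 − Φ(2.58/√t) = 1 − Φ(2.58/√1.55) = 1 − Φ(2.0723) ≈ 0.01912. Doubling: P(τ_{2.58} ≤ 1.55) ≈ 2 · 0.01912 = 0.03824 ≈ 0.0382.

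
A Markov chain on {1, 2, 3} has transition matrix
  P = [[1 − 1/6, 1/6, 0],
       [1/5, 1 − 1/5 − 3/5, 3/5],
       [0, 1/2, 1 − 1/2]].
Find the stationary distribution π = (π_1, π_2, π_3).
π = (6/17, 5/17, 6/17)

This is a birth-death chain on three states, which satisfies detailed balance: π_1 · P_{12} = π_2 · P_{21} and π_2 · P_{23} = π_3 · P_{32}.
From π_1 · 1/6 = π_2 · 1/5: π_2/π_1 = (1/6)/(1/5) = 5/6.
From π_2 · 3/5 = π_3 · 1/2: π_3/π_2 = (3/5)/(1/2) = 6/5.
Take π_1 proportional to 1; then unnormalized π = (1, 5/6, 1). Normalize by dividing by the sum 17/6:
  π = (6/17, 5/17, 6/17).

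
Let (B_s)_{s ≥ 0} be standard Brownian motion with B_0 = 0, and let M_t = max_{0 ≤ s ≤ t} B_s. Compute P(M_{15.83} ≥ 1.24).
P(M_{15.83} ≥ 1.24) = 2·P(B_{15.83} ≥ 1.24) = 2(1 − Φ(1.24/√15.83)) ≈ 0.7553

By the reflection principle for Brownian motion, P(M_t ≥ a) = 2 · P(B_t ≥ a) for a ≥ 0. Since B_t ~ N(0, t), P(B_t ≥ 1.24) = 1 − Φ(1.24/√t) = 1 − Φ(1.24/√15.83) = 1 − Φ(0.3117). So
  P(M_{15.83} ≥ 1.24) = 2(1 − Φ(0.3117)) ≈ 0.7553.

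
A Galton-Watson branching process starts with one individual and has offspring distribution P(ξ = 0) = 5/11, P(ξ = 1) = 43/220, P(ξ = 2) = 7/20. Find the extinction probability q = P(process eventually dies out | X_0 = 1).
q = 1

Mean offspring μ = 0·5/11 + 1·43/220 + 2·7/20 = 197/220 ≤ 1. For μ ≤ 1 with offspring not concentrated at 1, the Galton-Watson process goes extinct almost surely, so q = 1.
(Algebraic check: The pgf is f(s) = 5/11 + 43/220·s + 7/20·s². The extinction probability q is the smallest fixed point of f in [0, 1]. Setting s = f(s):
  7/20·s² + (43/220 − 1)·s + 5/11 = 0
  7/20·s² − (5/11 + 7/20)·s + 5/11 = 0
which factors as (s − 1)·(7/20·s − 5/11) = 0, giving roots s = 1 and s = (5/11)/(7/20) = 100/77. Since 100/77 ≥ 1, the smallest root in [0, 1] is s = 1.)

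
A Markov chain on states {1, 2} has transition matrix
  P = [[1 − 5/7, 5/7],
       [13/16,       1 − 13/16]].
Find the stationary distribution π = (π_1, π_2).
π_1 = 91/171, π_2 = 80/171

Solve πP = π with π_1 + π_2 = 1. From πP = π: π_1 · (1 − 5/7) + π_2 · 13/16 = π_1 ⇒ π_2 · 13/16 = π_1 · 5/7 ⇒ π_2/π_1 = (5/7)/(13/16) = 80/91. Together with π_1 + π_2 = 1:
  π_1 = (13/16)/(5/7 + 13/16) = (13/16)/(171/112) = 91/171,
  π_2 = (5/7)/(5/7 + 13/16) = (5/7)/(171/112) = 80/171.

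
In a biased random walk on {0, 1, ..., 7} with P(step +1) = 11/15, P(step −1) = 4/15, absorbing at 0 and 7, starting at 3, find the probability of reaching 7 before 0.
P(hit 7 before 0) = (1 − (4/11)^3) / (1 − (4/11)^7) = 2650021/2781541

Let u_k denote P(reach 7 before 0 | start at k). Boundary: u_0 = 0, u_7 = 1. Recurrence: u_k = 11/15·u_{k+1} + 4/15·u_{k-1} for 1 ≤ k ≤ 6. Try u_k = A + B·r^k with r = q/p = (4/15)/(11/15) = 4/11. Substitution satisfies the recurrence; boundary conditions give:
  u_k = (1 − r^k) / (1 − r^N) = (1 − (4/11)^3) / (1 − (4/11)^7) = 2650021/2781541.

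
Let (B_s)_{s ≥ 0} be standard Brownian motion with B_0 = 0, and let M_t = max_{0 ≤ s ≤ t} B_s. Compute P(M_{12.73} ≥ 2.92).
P(M_{12.73} ≥ 2.92) = 2·P(B_{12.73} ≥ 2.92) = 2(1 − Φ(2.92/√12.73)) ≈ 0.4131

By the reflection principle for Brownian motion, P(M_t ≥ a) = 2 · P(B_t ≥ a) for a ≥ 0. Since B_t ~ N(0, t), P(B_t ≥ 2.92) = 1 − Φ(2.92/√t) = 1 − Φ(2.92/√12.73) = 1 − Φ(0.8184). So
  P(M_{12.73} ≥ 2.92) = 2(1 − Φ(0.8184)) ≈ 0.4131.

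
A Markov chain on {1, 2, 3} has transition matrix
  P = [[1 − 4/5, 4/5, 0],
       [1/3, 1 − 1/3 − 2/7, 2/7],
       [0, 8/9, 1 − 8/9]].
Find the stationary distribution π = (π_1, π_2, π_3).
π = (35/146, 42/73, 27/146)

This is a birth-death chain on three states, which satisfies detailed balance: π_1 · P_{12} = π_2 · P_{21} and π_2 · P_{23} = π_3 · P_{32}.
From π_1 · 4/5 = π_2 · 1/3: π_2/π_1 = (4/5)/(1/3) = 12/5.
From π_2 · 2/7 = π_3 · 8/9: π_3/π_2 = (2/7)/(8/9) = 9/28.
Take π_1 proportional to 1; then unnormalized π = (1, 12/5, 27/35). Normalize by dividing by the sum 146/35:
  π = (35/146, 42/73, 27/146).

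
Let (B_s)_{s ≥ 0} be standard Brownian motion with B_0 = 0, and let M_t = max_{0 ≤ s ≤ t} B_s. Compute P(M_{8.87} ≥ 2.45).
P(M_{8.87} ≥ 2.45) = 2·P(B_{8.87} ≥ 2.45) = 2(1 − Φ(2.45/√8.87)) ≈ 0.4107

By the reflection principle for Brownian motion, P(M_t ≥ a) = 2 · P(B_t ≥ a) for a ≥ 0. Since B_t ~ N(0, t), P(B_t ≥ 2.45) = 1 − Φ(2.45/√t) = 1 − Φ(2.45/√8.87) = 1 − Φ(0.8226). So
  P(M_{8.87} ≥ 2.45) = 2(1 − Φ(0.8226)) ≈ 0.4107.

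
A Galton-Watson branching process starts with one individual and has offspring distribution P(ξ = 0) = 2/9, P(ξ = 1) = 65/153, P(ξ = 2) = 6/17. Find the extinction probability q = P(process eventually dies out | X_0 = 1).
q = 17/27

The pgf is f(s) = 2/9 + 65/153·s + 6/17·s². The extinction probability q is the smallest fixed point of f in [0, 1]. Setting s = f(s):
  6/17·s² + (65/153 − 1)·s + 2/9 = 0
  6/17·s² − (2/9 + 6/17)·s + 2/9 = 0
which factors as (s − 1)·(6/17·s − 2/9) = 0, giving roots s = 1 and s = (2/9)/(6/17) = 17/27.
Mean offspring μ = 65/153 + 2·6/17 = 173/153 > 1 (supercritical), so q < 1. The extinction probability is the smaller root: q = (2/9)/(6/17) = 17/27.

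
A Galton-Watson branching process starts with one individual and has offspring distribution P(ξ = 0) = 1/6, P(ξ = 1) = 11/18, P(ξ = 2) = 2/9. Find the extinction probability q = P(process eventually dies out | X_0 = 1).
q = 3/4

The pgf is f(s) = 1/6 + 11/18·s + 2/9·s². The extinction probability q is the smallest fixed point of f in [0, 1]. Setting s = f(s):
  2/9·s² + (11/18 − 1)·s + 1/6 = 0
  2/9·s² − (1/6 + 2/9)·s + 1/6 = 0
which factors as (s − 1)·(2/9·s − 1/6) = 0, giving roots s = 1 and s = (1/6)/(2/9) = 3/4.
Mean offspring μ = 11/18 + 2·2/9 = 19/18 > 1 (supercritical), so q < 1. The extinction probability is the smaller root: q = (1/6)/(2/9) = 3/4.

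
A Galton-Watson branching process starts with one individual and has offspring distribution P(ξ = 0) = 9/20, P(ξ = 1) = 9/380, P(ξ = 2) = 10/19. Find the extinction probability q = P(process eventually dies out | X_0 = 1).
q = 171/200

The pgf is f(s) = 9/20 + 9/380·s + 10/19·s². The extinction probability q is the smallest fixed point of f in [0, 1]. Setting s = f(s):
  10/19·s² + (9/380 − 1)·s + 9/20 = 0
  10/19·s² − (9/20 + 10/19)·s + 9/20 = 0
which factors as (s − 1)·(10/19·s − 9/20) = 0, giving roots s = 1 and s = (9/20)/(10/19) = 171/200.
Mean offspring μ = 9/380 + 2·10/19 = 409/380 > 1 (supercritical), so q < 1. The extinction probability is the smaller root: q = (9/20)/(10/19) = 171/200.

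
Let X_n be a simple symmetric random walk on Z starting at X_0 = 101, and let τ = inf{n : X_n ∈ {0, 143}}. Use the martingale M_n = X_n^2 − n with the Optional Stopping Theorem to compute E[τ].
E[τ] = 4242

M_n = X_n^2 − n is a martingale (since E[X_{n+1}^2 | F_n] = X_n^2 + 1). By OST (τ has finite mean in a bounded region), E[M_τ] = E[M_0] = X_0^2 − 0 = 101^2 = 10201. Also E[M_τ] = E[X_τ^2] − E[τ]. The walk exits at 0 or 143, with P(hit 143 first) = 101/143, so E[X_τ^2] = 143^2 · 101/143 + 0 = 14443. Thus E[τ] = E[X_τ^2] − E[M_τ] = 14443 − 10201 = 4242 = 101(143 − 101) = 4242.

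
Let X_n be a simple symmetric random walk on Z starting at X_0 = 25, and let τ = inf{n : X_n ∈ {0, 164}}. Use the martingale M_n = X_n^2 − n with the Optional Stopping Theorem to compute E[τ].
E[τ] = 3475

M_n = X_n^2 − n is a martingale (since E[X_{n+1}^2 | F_n] = X_n^2 + 1). By OST (τ has finite mean in a bounded region), E[M_τ] = E[M_0] = X_0^2 − 0 = 25^2 = 625. Also E[M_τ] = E[X_τ^2] − E[τ]. The walk exits at 0 or 164, with P(hit 164 first) = 25/164, so E[X_τ^2] = 164^2 · 25/164 + 0 = 4100. Thus E[τ] = E[X_τ^2] − E[M_τ] = 4100 − 625 = 3475 = 25(164 − 25) = 3475.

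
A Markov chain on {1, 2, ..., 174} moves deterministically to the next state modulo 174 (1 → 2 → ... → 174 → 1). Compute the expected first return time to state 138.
E[T_138 | X_0 = 138] = 174

The chain cycles deterministically, so starting at state 138 it returns in exactly 174 steps. Equivalently, the stationary distribution is uniform π_j = 1/174 for every state j, so by Kac's formula E[T_138] = 1/π_138 = 174.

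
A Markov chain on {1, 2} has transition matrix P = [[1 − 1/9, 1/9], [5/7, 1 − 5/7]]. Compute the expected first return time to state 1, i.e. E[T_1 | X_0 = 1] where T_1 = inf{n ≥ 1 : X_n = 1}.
E[T_1 | X_0 = 1] = 1/π_1 = 52/45

For an irreducible recurrent Markov chain with stationary distribution π, E[T_i | X_0 = i] = 1/π_i (Kac's formula). Here π_1 = (5/7)/(1/9 + 5/7) = (5/7)/(52/63) = 45/52, so E[T_1 | X_0 = 1] = 1/π_1 = (1/9 + 5/7)/(5/7) = (52/63)/(5/7) = 52/45.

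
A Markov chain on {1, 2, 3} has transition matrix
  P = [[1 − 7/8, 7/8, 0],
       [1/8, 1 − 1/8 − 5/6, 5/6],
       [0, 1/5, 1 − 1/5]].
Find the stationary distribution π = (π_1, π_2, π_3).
π = (6/223, 42/223, 175/223)

This is a birth-death chain on three states, which satisfies detailed balance: π_1 · P_{12} = π_2 · P_{21} and π_2 · P_{23} = π_3 · P_{32}.
From π_1 · 7/8 = π_2 · 1/8: π_2/π_1 = (7/8)/(1/8) = 7.
From π_2 · 5/6 = π_3 · 1/5: π_3/π_2 = (5/6)/(1/5) = 25/6.
Take π_1 proportional to 1; then unnormalized π = (1, 7, 175/6). Normalize by dividing by the sum 223/6:
  π = (6/223, 42/223, 175/223).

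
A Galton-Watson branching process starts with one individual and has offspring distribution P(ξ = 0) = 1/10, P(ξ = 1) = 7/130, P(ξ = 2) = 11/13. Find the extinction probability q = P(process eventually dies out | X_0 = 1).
q = 13/110

The pgf is f(s) = 1/10 + 7/130·s + 11/13·s². The extinction probability q is the smallest fixed point of f in [0, 1]. Setting s = f(s):
  11/13·s² + (7/130 − 1)·s + 1/10 = 0
  11/13·s² − (1/10 + 11/13)·s + 1/10 = 0
which factors as (s − 1)·(11/13·s − 1/10) = 0, giving roots s = 1 and s = (1/10)/(11/13) = 13/110.
Mean offspring μ = 7/130 + 2·11/13 = 227/130 > 1 (supercritical), so q < 1. The extinction probability is the smaller root: q = (1/10)/(11/13) = 13/110.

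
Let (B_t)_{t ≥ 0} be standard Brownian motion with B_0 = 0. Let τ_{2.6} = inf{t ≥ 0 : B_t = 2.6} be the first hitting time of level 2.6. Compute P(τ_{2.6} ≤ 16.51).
P(τ_{2.6} ≤ 16.51) = 2(1 − Φ(2.6/√16.51)) = 2(1 − Φ(0.6399)) ≈ 0.5222

By the reflection principle for standard BM, P(τ_b ≤ t) = 2 · P(B_t ≥ b). Since B_t ~ N(0, t), P(B_t ≥ 2.6) = 1 − Φ(2.6/√t) = 1 − Φ(2.6/√16.51) = 1 − Φ(0.6399) ≈ 0.26112. Doubling: P(τ_{2.6} ≤ 16.51) ≈ 2 · 0.26112 = 0.52224 ≈ 0.5222.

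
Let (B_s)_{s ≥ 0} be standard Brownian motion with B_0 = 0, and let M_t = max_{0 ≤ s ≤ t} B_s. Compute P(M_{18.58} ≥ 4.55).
P(M_{18.58} ≥ 4.55) = 2·P(B_{18.58} ≥ 4.55) = 2(1 − Φ(4.55/√18.58)) ≈ 0.2912

By the reflection principle for Brownian motion, P(M_t ≥ a) = 2 · P(B_t ≥ a) for a ≥ 0. Since B_t ~ N(0, t), P(B_t ≥ 4.55) = 1 − Φ(4.55/√t) = 1 − Φ(4.55/√18.58) = 1 − Φ(1.0556). So
  P(M_{18.58} ≥ 4.55) = 2(1 − Φ(1.0556)) ≈ 0.2912.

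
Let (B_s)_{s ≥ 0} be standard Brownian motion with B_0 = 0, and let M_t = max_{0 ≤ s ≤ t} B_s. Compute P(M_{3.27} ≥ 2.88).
P(M_{3.27} ≥ 2.88) = 2·P(B_{3.27} ≥ 2.88) = 2(1 − Φ(2.88/√3.27)) ≈ 0.1112

By the reflection principle for Brownian motion, P(M_t ≥ a) = 2 · P(B_t ≥ a) for a ≥ 0. Since B_t ~ N(0, t), P(B_t ≥ 2.88) = 1 − Φ(2.88/√t) = 1 − Φ(2.88/√3.27) = 1 − Φ(1.5926). So
  P(M_{3.27} ≥ 2.88) = 2(1 − Φ(1.5926)) ≈ 0.1112.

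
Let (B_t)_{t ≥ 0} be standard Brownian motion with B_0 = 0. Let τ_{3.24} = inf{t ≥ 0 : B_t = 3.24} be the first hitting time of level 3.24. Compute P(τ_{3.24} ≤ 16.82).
P(τ_{3.24} ≤ 16.82) = 2(1 − Φ(3.24/√16.82)) = 2(1 − Φ(0.7900)) ≈ 0.4295

By the reflection principle for standard BM, P(τ_b ≤ t) = 2 · P(B_t ≥ b). Since B_t ~ N(0, t), P(B_t ≥ 3.24) = 1 − Φ(3.24/√t) = 1 − Φ(3.24/√16.82) = 1 − Φ(0.7900) ≈ 0.21476. Doubling: P(τ_{3.24} ≤ 16.82) ≈ 2 · 0.21476 = 0.42952 ≈ 0.4295.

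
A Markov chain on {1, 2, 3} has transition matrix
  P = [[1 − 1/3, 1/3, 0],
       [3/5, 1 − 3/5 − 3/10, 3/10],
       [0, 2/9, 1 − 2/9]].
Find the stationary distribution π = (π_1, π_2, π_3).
π = (36/83, 20/83, 27/83)

This is a birth-death chain on three states, which satisfies detailed balance: π_1 · P_{12} = π_2 · P_{21} and π_2 · P_{23} = π_3 · P_{32}.
From π_1 · 1/3 = π_2 · 3/5: π_2/π_1 = (1/3)/(3/5) = 5/9.
From π_2 · 3/10 = π_3 · 2/9: π_3/π_2 = (3/10)/(2/9) = 27/20.
Take π_1 proportional to 1; then unnormalized π = (1, 5/9, 3/4). Normalize by dividing by the sum 83/36:
  π = (36/83, 20/83, 27/83).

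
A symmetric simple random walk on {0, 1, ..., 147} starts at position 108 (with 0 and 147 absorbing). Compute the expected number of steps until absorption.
E[τ | X_0 = 108] = 4212

Let v_k = E[τ | X_0 = k]. Boundary: v_0 = v_147 = 0. Recurrence: v_k = 1 + (v_{k-1} + v_{k+1})/2 for 1 ≤ k ≤ 146. The particular solution to v_k − (v_{k-1} + v_{k+1})/2 = 1 is v_k = −k^2. Adding homogeneous solution A + B k and matching boundaries gives v_k = k (147 − k). Substituting k = 108: v_108 = 108 · 39 = 4212.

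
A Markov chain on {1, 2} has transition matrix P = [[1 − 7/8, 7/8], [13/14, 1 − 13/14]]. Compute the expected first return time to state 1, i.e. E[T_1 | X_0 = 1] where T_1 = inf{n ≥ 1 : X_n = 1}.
E[T_1 | X_0 = 1] = 1/π_1 = 101/52

For an irreducible recurrent Markov chain with stationary distribution π, E[T_i | X_0 = i] = 1/π_i (Kac's formula). Here π_1 = (13/14)/(7/8 + 13/14) = (13/14)/(101/56) = 52/101, so E[T_1 | X_0 = 1] = 1/π_1 = (7/8 + 13/14)/(13/14) = (101/56)/(13/14) = 101/52.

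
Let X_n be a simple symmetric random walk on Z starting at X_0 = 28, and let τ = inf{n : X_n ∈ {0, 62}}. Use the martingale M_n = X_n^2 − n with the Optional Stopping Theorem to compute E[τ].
E[τ] = 952

M_n = X_n^2 − n is a martingale (since E[X_{n+1}^2 | F_n] = X_n^2 + 1). By OST (τ has finite mean in a bounded region), E[M_τ] = E[M_0] = X_0^2 − 0 = 28^2 = 784. Also E[M_τ] = E[X_τ^2] − E[τ]. The walk exits at 0 or 62, with P(hit 62 first) = 28/62, so E[X_τ^2] = 62^2 · 28/62 + 0 = 1736. Thus E[τ] = E[X_τ^2] − E[M_τ] = 1736 − 784 = 952 = 28(62 − 28) = 952.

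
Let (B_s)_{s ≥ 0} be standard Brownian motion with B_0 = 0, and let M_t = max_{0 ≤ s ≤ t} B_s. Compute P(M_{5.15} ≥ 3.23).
P(M_{5.15} ≥ 3.23) = 2·P(B_{5.15} ≥ 3.23) = 2(1 − Φ(3.23/√5.15)) ≈ 0.1546

By the reflection principle for Brownian motion, P(M_t ≥ a) = 2 · P(B_t ≥ a) for a ≥ 0. Since B_t ~ N(0, t), P(B_t ≥ 3.23) = 1 − Φ(3.23/√t) = 1 − Φ(3.23/√5.15) = 1 − Φ(1.4233). So
  P(M_{5.15} ≥ 3.23) = 2(1 − Φ(1.4233)) ≈ 0.1546.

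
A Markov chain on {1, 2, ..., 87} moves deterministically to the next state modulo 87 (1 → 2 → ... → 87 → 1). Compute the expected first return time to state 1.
E[T_1 | X_0 = 1] = 87

The chain cycles deterministically, so starting at state 1 it returns in exactly 87 steps. Equivalently, the stationary distribution is uniform π_j = 1/87 for every state j, so by Kac's formula E[T_1] = 1/π_1 = 87.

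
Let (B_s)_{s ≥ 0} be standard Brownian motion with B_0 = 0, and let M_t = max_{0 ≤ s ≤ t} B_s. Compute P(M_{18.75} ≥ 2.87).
P(M_{18.75} ≥ 2.87) = 2·P(B_{18.75} ≥ 2.87) = 2(1 − Φ(2.87/√18.75)) ≈ 0.5075

By the reflection principle for Brownian motion, P(M_t ≥ a) = 2 · P(B_t ≥ a) for a ≥ 0. Since B_t ~ N(0, t), P(B_t ≥ 2.87) = 1 − Φ(2.87/√t) = 1 − Φ(2.87/√18.75) = 1 − Φ(0.6628). So
  P(M_{18.75} ≥ 2.87) = 2(1 − Φ(0.6628)) ≈ 0.5075.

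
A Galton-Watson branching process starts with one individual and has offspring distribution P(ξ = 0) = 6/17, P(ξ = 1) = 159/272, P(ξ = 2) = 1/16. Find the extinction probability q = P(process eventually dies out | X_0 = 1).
q = 1

Mean offspring μ = 0·6/17 + 1·159/272 + 2·1/16 = 193/272 ≤ 1. For μ ≤ 1 with offspring not concentrated at 1, the Galton-Watson process goes extinct almost surely, so q = 1.
(Algebraic check: The pgf is f(s) = 6/17 + 159/272·s + 1/16·s². The extinction probability q is the smallest fixed point of f in [0, 1]. Setting s = f(s):
  1/16·s² + (159/272 − 1)·s + 6/17 = 0
  1/16·s² − (6/17 + 1/16)·s + 6/17 = 0
which factors as (s − 1)·(1/16·s − 6/17) = 0, giving roots s = 1 and s = (6/17)/(1/16) = 96/17. Since 96/17 ≥ 1, the smallest root in [0, 1] is s = 1.)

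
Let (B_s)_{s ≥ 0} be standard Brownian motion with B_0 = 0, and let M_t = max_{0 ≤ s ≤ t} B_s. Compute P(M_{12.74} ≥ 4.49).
P(M_{12.74} ≥ 4.49) = 2·P(B_{12.74} ≥ 4.49) = 2(1 − Φ(4.49/√12.74)) ≈ 0.2084

By the reflection principle for Brownian motion, P(M_t ≥ a) = 2 · P(B_t ≥ a) for a ≥ 0. Since B_t ~ N(0, t), P(B_t ≥ 4.49) = 1 − Φ(4.49/√t) = 1 − Φ(4.49/√12.74) = 1 − Φ(1.2579). So
  P(M_{12.74} ≥ 4.49) = 2(1 − Φ(1.2579)) ≈ 0.2084.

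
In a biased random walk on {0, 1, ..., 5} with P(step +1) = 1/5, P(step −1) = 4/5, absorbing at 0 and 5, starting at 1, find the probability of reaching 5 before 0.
P(hit 5 before 0) = (1 − (4)^1) / (1 − (4)^5) = 1/341

Let u_k denote P(reach 5 before 0 | start at k). Boundary: u_0 = 0, u_5 = 1. Recurrence: u_k = 1/5·u_{k+1} + 4/5·u_{k-1} for 1 ≤ k ≤ 4. Try u_k = A + B·r^k with r = q/p = (4/5)/(1/5) = 4. Substitution satisfies the recurrence; boundary conditions give:
  u_k = (1 − r^k) / (1 − r^N) = (1 − (4)^1) / (1 − (4)^5) = 1/341.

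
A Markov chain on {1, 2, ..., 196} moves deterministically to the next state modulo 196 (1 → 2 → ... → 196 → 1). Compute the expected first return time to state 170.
E[T_170 | X_0 = 170] = 196

The chain cycles deterministically, so starting at state 170 it returns in exactly 196 steps. Equivalently, the stationary distribution is uniform π_j = 1/196 for every state j, so by Kac's formula E[T_170] = 1/π_170 = 196.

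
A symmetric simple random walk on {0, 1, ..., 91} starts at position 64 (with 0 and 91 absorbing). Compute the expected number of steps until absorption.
E[τ | X_0 = 64] = 1728

Let v_k = E[τ | X_0 = k]. Boundary: v_0 = v_91 = 0. Recurrence: v_k = 1 + (v_{k-1} + v_{k+1})/2 for 1 ≤ k ≤ 90. The particular solution to v_k − (v_{k-1} + v_{k+1})/2 = 1 is v_k = −k^2. Adding homogeneous solution A + B k and matching boundaries gives v_k = k (91 − k). Substituting k = 64: v_64 = 64 · 27 = 1728.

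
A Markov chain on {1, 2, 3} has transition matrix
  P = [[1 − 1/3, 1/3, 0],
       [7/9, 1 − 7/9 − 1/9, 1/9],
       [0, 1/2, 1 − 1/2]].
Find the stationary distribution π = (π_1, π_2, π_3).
π = (21/32, 9/32, 1/16)

This is a birth-death chain on three states, which satisfies detailed balance: π_1 · P_{12} = π_2 · P_{21} and π_2 · P_{23} = π_3 · P_{32}.
From π_1 · 1/3 = π_2 · 7/9: π_2/π_1 = (1/3)/(7/9) = 3/7.
From π_2 · 1/9 = π_3 · 1/2: π_3/π_2 = (1/9)/(1/2) = 2/9.
Take π_1 proportional to 1; then unnormalized π = (1, 3/7, 2/21). Normalize by dividing by the sum 32/21:
  π = (21/32, 9/32, 1/16).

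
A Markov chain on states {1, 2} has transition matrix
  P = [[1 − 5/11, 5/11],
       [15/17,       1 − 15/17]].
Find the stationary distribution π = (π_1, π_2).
π_1 = 33/50, π_2 = 17/50

Solve πP = π with π_1 + π_2 = 1. From πP = π: π_1 · (1 − 5/11) + π_2 · 15/17 = π_1 ⇒ π_2 · 15/17 = π_1 · 5/11 ⇒ π_2/π_1 = (5/11)/(15/17) = 17/33. Together with π_1 + π_2 = 1:
  π_1 = (15/17)/(5/11 + 15/17) = (15/17)/(250/187) = 33/50,
  π_2 = (5/11)/(5/11 + 15/17) = (5/11)/(250/187) = 17/50.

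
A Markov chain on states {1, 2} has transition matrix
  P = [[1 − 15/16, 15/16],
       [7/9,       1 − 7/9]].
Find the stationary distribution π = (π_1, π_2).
π_1 = 112/247, π_2 = 135/247

Solve πP = π with π_1 + π_2 = 1. From πP = π: π_1 · (1 − 15/16) + π_2 · 7/9 = π_1 ⇒ π_2 · 7/9 = π_1 · 15/16 ⇒ π_2/π_1 = (15/16)/(7/9) = 135/112. Together with π_1 + π_2 = 1:
  π_1 = (7/9)/(15/16 + 7/9) = (7/9)/(247/144) = 112/247,
  π_2 = (15/16)/(15/16 + 7/9) = (15/16)/(247/144) = 135/247.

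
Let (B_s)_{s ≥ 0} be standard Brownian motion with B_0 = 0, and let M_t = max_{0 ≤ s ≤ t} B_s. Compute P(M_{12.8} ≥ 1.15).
P(M_{12.8} ≥ 1.15) = 2·P(B_{12.8} ≥ 1.15) = 2(1 − Φ(1.15/√12.8)) ≈ 0.7479

By the reflection principle for Brownian motion, P(M_t ≥ a) = 2 · P(B_t ≥ a) for a ≥ 0. Since B_t ~ N(0, t), P(B_t ≥ 1.15) = 1 − Φ(1.15/√t) = 1 − Φ(1.15/√12.8) = 1 − Φ(0.3214). So
  P(M_{12.8} ≥ 1.15) = 2(1 − Φ(0.3214)) ≈ 0.7479.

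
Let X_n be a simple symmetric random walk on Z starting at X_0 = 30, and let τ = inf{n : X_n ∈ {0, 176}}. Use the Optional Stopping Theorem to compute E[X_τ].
E[X_τ] = 30

X_n is a martingale and τ is a bounded-mean stopping time (indeed τ is finite a.s. with bounded expectation since the walk is in a bounded region). By the OST, E[X_τ] = E[X_0] = 30. Equivalently: E[X_τ] = 176 · P(hit 176 first) + 0 · P(hit 0 first) = 176 · (30/176) = 30.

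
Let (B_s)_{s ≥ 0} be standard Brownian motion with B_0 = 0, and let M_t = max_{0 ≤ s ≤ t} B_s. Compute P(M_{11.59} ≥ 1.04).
P(M_{11.59} ≥ 1.04) = 2·P(B_{11.59} ≥ 1.04) = 2(1 − Φ(1.04/√11.59)) ≈ 0.7600

By the reflection principle for Brownian motion, P(M_t ≥ a) = 2 · P(B_t ≥ a) for a ≥ 0. Since B_t ~ N(0, t), P(B_t ≥ 1.04) = 1 − Φ(1.04/√t) = 1 − Φ(1.04/√11.59) = 1 − Φ(0.3055). So
  P(M_{11.59} ≥ 1.04) = 2(1 − Φ(0.3055)) ≈ 0.7600.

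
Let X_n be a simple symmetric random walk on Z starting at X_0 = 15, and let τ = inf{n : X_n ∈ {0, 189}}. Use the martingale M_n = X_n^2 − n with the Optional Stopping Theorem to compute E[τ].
E[τ] = 2610

M_n = X_n^2 − n is a martingale (since E[X_{n+1}^2 | F_n] = X_n^2 + 1). By OST (τ has finite mean in a bounded region), E[M_τ] = E[M_0] = X_0^2 − 0 = 15^2 = 225. Also E[M_τ] = E[X_τ^2] − E[τ]. The walk exits at 0 or 189, with P(hit 189 first) = 15/189, so E[X_τ^2] = 189^2 · 15/189 + 0 = 2835. Thus E[τ] = E[X_τ^2] − E[M_τ] = 2835 − 225 = 2610 = 15(189 − 15) = 2610.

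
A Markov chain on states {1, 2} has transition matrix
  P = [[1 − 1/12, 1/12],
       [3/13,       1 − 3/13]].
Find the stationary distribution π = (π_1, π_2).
π_1 = 36/49, π_2 = 13/49

Solve πP = π with π_1 + π_2 = 1. From πP = π: π_1 · (1 − 1/12) + π_2 · 3/13 = π_1 ⇒ π_2 · 3/13 = π_1 · 1/12 ⇒ π_2/π_1 = (1/12)/(3/13) = 13/36. Together with π_1 + π_2 = 1:
  π_1 = (3/13)/(1/12 + 3/13) = (3/13)/(49/156) = 36/49,
  π_2 = (1/12)/(1/12 + 3/13) = (1/12)/(49/156) = 13/49.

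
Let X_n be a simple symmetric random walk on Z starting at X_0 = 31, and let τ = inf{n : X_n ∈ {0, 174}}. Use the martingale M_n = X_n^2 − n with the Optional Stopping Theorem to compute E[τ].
E[τ] = 4433

M_n = X_n^2 − n is a martingale (since E[X_{n+1}^2 | F_n] = X_n^2 + 1). By OST (τ has finite mean in a bounded region), E[M_τ] = E[M_0] = X_0^2 − 0 = 31^2 = 961. Also E[M_τ] = E[X_τ^2] − E[τ]. The walk exits at 0 or 174, with P(hit 174 first) = 31/174, so E[X_τ^2] = 174^2 · 31/174 + 0 = 5394. Thus E[τ] = E[X_τ^2] − E[M_τ] = 5394 − 961 = 4433 = 31(174 − 31) = 4433.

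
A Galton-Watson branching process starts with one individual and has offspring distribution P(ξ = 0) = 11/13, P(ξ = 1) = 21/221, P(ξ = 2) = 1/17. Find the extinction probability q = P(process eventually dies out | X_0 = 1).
q = 1

Mean offspring μ = 0·11/13 + 1·21/221 + 2·1/17 = 47/221 ≤ 1. For μ ≤ 1 with offspring not concentrated at 1, the Galton-Watson process goes extinct almost surely, so q = 1.
(Algebraic check: The pgf is f(s) = 11/13 + 21/221·s + 1/17·s². The extinction probability q is the smallest fixed point of f in [0, 1]. Setting s = f(s):
  1/17·s² + (21/221 − 1)·s + 11/13 = 0
  1/17·s² − (11/13 + 1/17)·s + 11/13 = 0
which factors as (s − 1)·(1/17·s − 11/13) = 0, giving roots s = 1 and s = (11/13)/(1/17) = 187/13. Since 187/13 ≥ 1, the smallest root in [0, 1] is s = 1.)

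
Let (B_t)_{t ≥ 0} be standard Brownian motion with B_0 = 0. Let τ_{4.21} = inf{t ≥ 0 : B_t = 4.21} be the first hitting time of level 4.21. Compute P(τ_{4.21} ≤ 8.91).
P(τ_{4.21} ≤ 8.91) = 2(1 − Φ(4.21/√8.91)) = 2(1 − Φ(1.4104)) ≈ 0.1584

By the reflection principle for standard BM, P(τ_b ≤ t) = 2 · P(B_t ≥ b). Since B_t ~ N(0, t), P(B_t ≥ 4.21) = 1 − Φ(4.21/√t) = 1 − Φ(4.21/√8.91) = 1 − Φ(1.4104) ≈ 0.07921. Doubling: P(τ_{4.21} ≤ 8.91) ≈ 2 · 0.07921 = 0.15842 ≈ 0.1584.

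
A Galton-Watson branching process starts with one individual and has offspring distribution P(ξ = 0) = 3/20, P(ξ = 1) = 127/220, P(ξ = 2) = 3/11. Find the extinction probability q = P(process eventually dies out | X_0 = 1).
q = 11/20

The pgf is f(s) = 3/20 + 127/220·s + 3/11·s². The extinction probability q is the smallest fixed point of f in [0, 1]. Setting s = f(s):
  3/11·s² + (127/220 − 1)·s + 3/20 = 0
  3/11·s² − (3/20 + 3/11)·s + 3/20 = 0
which factors as (s − 1)·(3/11·s − 3/20) = 0, giving roots s = 1 and s = (3/20)/(3/11) = 11/20.
Mean offspring μ = 127/220 + 2·3/11 = 247/220 > 1 (supercritical), so q < 1. The extinction probability is the smaller root: q = (3/20)/(3/11) = 11/20.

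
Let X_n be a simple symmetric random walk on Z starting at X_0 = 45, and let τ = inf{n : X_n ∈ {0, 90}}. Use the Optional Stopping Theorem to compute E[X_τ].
E[X_τ] = 45

X_n is a martingale and τ is a bounded-mean stopping time (indeed τ is finite a.s. with bounded expectation since the walk is in a bounded region). By the OST, E[X_τ] = E[X_0] = 45. Equivalently: E[X_τ] = 90 · P(hit 90 first) + 0 · P(hit 0 first) = 90 · (45/90) = 45.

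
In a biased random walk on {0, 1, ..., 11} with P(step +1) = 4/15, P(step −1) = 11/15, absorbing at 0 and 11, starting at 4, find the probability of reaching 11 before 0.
P(hit 11 before 0) = (1 − (11/4)^4) / (1 − (11/4)^11) = 33669120/40758210901

Let u_k denote P(reach 11 before 0 | start at k). Boundary: u_0 = 0, u_11 = 1. Recurrence: u_k = 4/15·u_{k+1} + 11/15·u_{k-1} for 1 ≤ k ≤ 10. Try u_k = A + B·r^k with r = q/p = (11/15)/(4/15) = 11/4. Substitution satisfies the recurrence; boundary conditions give:
  u_k = (1 − r^k) / (1 − r^N) = (1 − (11/4)^4) / (1 − (11/4)^11) = 33669120/40758210901.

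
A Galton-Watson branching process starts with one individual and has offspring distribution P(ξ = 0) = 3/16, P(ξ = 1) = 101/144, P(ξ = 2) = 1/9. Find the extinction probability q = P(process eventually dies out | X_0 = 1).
q = 1

Mean offspring μ = 0·3/16 + 1·101/144 + 2·1/9 = 133/144 ≤ 1. For μ ≤ 1 with offspring not concentrated at 1, the Galton-Watson process goes extinct almost surely, so q = 1.
(Algebraic check: The pgf is f(s) = 3/16 + 101/144·s + 1/9·s². The extinction probability q is the smallest fixed point of f in [0, 1]. Setting s = f(s):
  1/9·s² + (101/144 − 1)·s + 3/16 = 0
  1/9·s² − (3/16 + 1/9)·s + 3/16 = 0
which factors as (s − 1)·(1/9·s − 3/16) = 0, giving roots s = 1 and s = (3/16)/(1/9) = 27/16. Since 27/16 ≥ 1, the smallest root in [0, 1] is s = 1.)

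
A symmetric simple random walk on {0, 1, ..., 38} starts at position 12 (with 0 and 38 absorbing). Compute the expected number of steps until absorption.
E[τ | X_0 = 12] = 312

Let v_k = E[τ | X_0 = k]. Boundary: v_0 = v_38 = 0. Recurrence: v_k = 1 + (v_{k-1} + v_{k+1})/2 for 1 ≤ k ≤ 37. The particular solution to v_k − (v_{k-1} + v_{k+1})/2 = 1 is v_k = −k^2. Adding homogeneous solution A + B k and matching boundaries gives v_k = k (38 − k). Substituting k = 12: v_12 = 12 · 26 = 312.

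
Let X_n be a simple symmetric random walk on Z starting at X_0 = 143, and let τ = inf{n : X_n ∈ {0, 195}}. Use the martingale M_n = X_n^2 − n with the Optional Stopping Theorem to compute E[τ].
E[τ] = 7436

M_n = X_n^2 − n is a martingale (since E[X_{n+1}^2 | F_n] = X_n^2 + 1). By OST (τ has finite mean in a bounded region), E[M_τ] = E[M_0] = X_0^2 − 0 = 143^2 = 20449. Also E[M_τ] = E[X_τ^2] − E[τ]. The walk exits at 0 or 195, with P(hit 195 first) = 143/195, so E[X_τ^2] = 195^2 · 143/195 + 0 = 27885. Thus E[τ] = E[X_τ^2] − E[M_τ] = 27885 − 20449 = 7436 = 143(195 − 143) = 7436.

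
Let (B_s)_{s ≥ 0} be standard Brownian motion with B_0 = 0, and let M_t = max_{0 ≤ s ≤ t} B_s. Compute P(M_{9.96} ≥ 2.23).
P(M_{9.96} ≥ 2.23) = 2·P(B_{9.96} ≥ 2.23) = 2(1 − Φ(2.23/√9.96)) ≈ 0.4798

By the reflection principle for Brownian motion, P(M_t ≥ a) = 2 · P(B_t ≥ a) for a ≥ 0. Since B_t ~ N(0, t), P(B_t ≥ 2.23) = 1 − Φ(2.23/√t) = 1 − Φ(2.23/√9.96) = 1 − Φ(0.7066). So
  P(M_{9.96} ≥ 2.23) = 2(1 − Φ(0.7066)) ≈ 0.4798.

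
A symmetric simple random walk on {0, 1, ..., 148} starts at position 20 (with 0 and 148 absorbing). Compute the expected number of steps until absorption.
E[τ | X_0 = 20] = 2560

Let v_k = E[τ | X_0 = k]. Boundary: v_0 = v_148 = 0. Recurrence: v_k = 1 + (v_{k-1} + v_{k+1})/2 for 1 ≤ k ≤ 147. The particular solution to v_k − (v_{k-1} + v_{k+1})/2 = 1 is v_k = −k^2. Adding homogeneous solution A + B k and matching boundaries gives v_k = k (148 − k). Substituting k = 20: v_20 = 20 · 128 = 2560.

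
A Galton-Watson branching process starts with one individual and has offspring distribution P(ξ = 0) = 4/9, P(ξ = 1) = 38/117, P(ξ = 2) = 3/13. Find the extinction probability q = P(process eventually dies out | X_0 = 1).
q = 1

Mean offspring μ = 0·4/9 + 1·38/117 + 2·3/13 = 92/117 ≤ 1. For μ ≤ 1 with offspring not concentrated at 1, the Galton-Watson process goes extinct almost surely, so q = 1.
(Algebraic check: The pgf is f(s) = 4/9 + 38/117·s + 3/13·s². The extinction probability q is the smallest fixed point of f in [0, 1]. Setting s = f(s):
  3/13·s² + (38/117 − 1)·s + 4/9 = 0
  3/13·s² − (4/9 + 3/13)·s + 4/9 = 0
which factors as (s − 1)·(3/13·s − 4/9) = 0, giving roots s = 1 and s = (4/9)/(3/13) = 52/27. Since 52/27 ≥ 1, the smallest root in [0, 1] is s = 1.)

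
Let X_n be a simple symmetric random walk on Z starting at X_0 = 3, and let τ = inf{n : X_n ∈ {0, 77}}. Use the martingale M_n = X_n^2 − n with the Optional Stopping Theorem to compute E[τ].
E[τ] = 222

M_n = X_n^2 − n is a martingale (since E[X_{n+1}^2 | F_n] = X_n^2 + 1). By OST (τ has finite mean in a bounded region), E[M_τ] = E[M_0] = X_0^2 − 0 = 3^2 = 9. Also E[M_τ] = E[X_τ^2] − E[τ]. The walk exits at 0 or 77, with P(hit 77 first) = 3/77, so E[X_τ^2] = 77^2 · 3/77 + 0 = 231. Thus E[τ] = E[X_τ^2] − E[M_τ] = 231 − 9 = 222 = 3(77 − 3) = 222.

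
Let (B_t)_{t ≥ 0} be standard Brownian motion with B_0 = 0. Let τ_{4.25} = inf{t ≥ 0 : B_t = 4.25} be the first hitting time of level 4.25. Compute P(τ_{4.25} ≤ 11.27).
P(τ_{4.25} ≤ 11.27) = 2(1 − Φ(4.25/√11.27)) = 2(1 − Φ(1.2660)) ≈ 0.2055

By the reflection principle for standard BM, P(τ_b ≤ t) = 2 · P(B_t ≥ b). Since B_t ~ N(0, t), P(B_t ≥ 4.25) = 1 − Φ(4.25/√t) = 1 − Φ(4.25/√11.27) = 1 − Φ(1.2660) ≈ 0.10276. Doubling: P(τ_{4.25} ≤ 11.27) ≈ 2 · 0.10276 = 0.20552 ≈ 0.2055.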